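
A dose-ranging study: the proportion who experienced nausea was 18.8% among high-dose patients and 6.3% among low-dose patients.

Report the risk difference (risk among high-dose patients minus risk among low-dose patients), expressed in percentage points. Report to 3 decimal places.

risk difference = 0.1880 − 0.0630 = 0.1250 → 12.500 percentage points

12.500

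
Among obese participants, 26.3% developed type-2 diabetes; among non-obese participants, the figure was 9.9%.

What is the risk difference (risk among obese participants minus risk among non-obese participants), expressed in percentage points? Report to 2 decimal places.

RD = 16.40

risk difference = 0.2630 − 0.0990 = 0.1640 → 16.40 percentage points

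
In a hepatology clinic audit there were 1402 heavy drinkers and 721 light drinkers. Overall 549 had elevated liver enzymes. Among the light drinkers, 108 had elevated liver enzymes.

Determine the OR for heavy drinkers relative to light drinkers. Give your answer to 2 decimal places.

OR: 2.60

heavy drinkers with the outcome: 549 − 108 = 441
heavy drinkers without the outcome: 1402 − 441 = 961
light drinkers without the outcome: 721 − 108 = 613
odds, heavy drinkers = 441/961 = 0.4589
odds, light drinkers = 108/613 = 0.1762
OR = 0.4589 / 0.1762 = 2.60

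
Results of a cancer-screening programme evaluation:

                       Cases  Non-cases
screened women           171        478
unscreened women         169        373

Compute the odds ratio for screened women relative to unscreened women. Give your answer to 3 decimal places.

OR = (171 × 373) / (478 × 169) = 63783/80782 ≈ 0.790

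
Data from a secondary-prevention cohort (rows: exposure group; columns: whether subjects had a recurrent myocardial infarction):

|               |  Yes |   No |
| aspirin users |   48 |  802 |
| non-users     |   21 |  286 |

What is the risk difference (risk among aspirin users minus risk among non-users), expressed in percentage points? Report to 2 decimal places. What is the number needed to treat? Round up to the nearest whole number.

risk, aspirin users = 48/850 = 0.0565
risk, non-users = 21/307 = 0.0684
risk difference = 0.0565 − 0.0684 = -0.0119 → -1.19 percentage points
absolute risk difference = 0.011933
1 / 0.011933 = 83.801 → round up → 84

RD = -1.19; NNT = 84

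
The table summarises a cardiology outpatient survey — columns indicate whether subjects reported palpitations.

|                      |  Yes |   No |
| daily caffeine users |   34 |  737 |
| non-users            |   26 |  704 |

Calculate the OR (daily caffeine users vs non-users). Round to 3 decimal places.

OR = (34 × 704) / (737 × 26) = 23936/19162 ≈ 1.249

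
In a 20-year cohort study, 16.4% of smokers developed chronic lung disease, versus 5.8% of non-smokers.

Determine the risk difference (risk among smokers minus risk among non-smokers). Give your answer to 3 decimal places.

risk difference = 0.1640 − 0.0580 = 0.106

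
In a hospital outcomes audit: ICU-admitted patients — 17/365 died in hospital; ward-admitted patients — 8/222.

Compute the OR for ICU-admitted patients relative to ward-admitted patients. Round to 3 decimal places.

OR = (17 × 214) / (348 × 8) = 3638/2784 ≈ 1.307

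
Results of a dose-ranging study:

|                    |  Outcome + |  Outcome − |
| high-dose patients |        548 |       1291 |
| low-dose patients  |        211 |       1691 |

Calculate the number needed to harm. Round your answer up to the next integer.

risk, high-dose patients = 548/1839 = 0.297988
risk, low-dose patients = 211/1902 = 0.110936
absolute risk difference = 0.187052
1 / 0.187052 = 5.346 → round up → 6

NNH = 6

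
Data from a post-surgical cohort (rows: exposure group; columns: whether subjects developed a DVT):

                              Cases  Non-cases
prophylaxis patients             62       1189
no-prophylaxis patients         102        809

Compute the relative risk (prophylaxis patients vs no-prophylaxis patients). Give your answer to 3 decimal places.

risk, prophylaxis patients = 62/1251 = 0.04956
risk, no-prophylaxis patients = 102/911 = 0.11196
RR = 0.04956 / 0.11196 = 0.443

RR = 0.443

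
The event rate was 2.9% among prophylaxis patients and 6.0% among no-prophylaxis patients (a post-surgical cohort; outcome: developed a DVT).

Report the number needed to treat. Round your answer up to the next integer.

NNT = 33

absolute risk difference = 0.031000
1 / 0.031000 = 32.258 → round up → 33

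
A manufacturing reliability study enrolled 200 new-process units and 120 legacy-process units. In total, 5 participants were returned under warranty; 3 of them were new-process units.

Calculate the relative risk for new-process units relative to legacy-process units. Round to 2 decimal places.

new-process units without the outcome: 200 − 3 = 197
legacy-process units with the outcome: 5 − 3 = 2
legacy-process units without the outcome: 120 − 2 = 118
risk, new-process units = 3/200 = 0.01500
risk, legacy-process units = 2/120 = 0.01667
RR = 0.01500 / 0.01667 = 0.90

RR: 0.90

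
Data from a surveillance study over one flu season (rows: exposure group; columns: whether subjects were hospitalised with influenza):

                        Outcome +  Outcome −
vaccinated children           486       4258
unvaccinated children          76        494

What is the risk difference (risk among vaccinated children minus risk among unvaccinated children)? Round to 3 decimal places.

risk, vaccinated children = 486/4744 = 0.1024
risk, unvaccinated children = 76/570 = 0.1333
risk difference = 0.1024 − 0.1333 = -0.031

RD = -0.031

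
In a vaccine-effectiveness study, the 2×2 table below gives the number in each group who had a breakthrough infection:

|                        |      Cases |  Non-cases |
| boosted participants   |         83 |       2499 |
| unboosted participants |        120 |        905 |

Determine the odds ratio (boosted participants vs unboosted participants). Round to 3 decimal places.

OR = (83 × 905) / (2499 × 120) = 75115/299880 ≈ 0.250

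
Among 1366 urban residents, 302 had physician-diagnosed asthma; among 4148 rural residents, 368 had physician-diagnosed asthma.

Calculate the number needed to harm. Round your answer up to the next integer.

risk, urban residents = 302/1366 = 0.221083
risk, rural residents = 368/4148 = 0.088717
absolute risk difference = 0.132366
1 / 0.132366 = 7.555 → round up → 8

NNH ≈ 8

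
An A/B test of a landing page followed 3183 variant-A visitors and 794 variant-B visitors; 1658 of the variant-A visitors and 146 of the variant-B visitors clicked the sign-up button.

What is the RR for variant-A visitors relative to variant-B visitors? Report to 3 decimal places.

RR ≈ 2.833

risk, variant-A visitors = 1658/3183 = 0.5209
risk, variant-B visitors = 146/794 = 0.1839
RR = 0.5209 / 0.1839 = 2.833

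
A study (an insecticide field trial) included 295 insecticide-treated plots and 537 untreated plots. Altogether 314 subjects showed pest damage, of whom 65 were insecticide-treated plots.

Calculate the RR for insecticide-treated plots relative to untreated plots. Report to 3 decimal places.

0.475

insecticide-treated plots without the outcome: 295 − 65 = 230
untreated plots with the outcome: 314 − 65 = 249
untreated plots without the outcome: 537 − 249 = 288
risk, insecticide-treated plots = 65/295 = 0.2203
risk, untreated plots = 249/537 = 0.4637
RR = 0.2203 / 0.4637 = 0.475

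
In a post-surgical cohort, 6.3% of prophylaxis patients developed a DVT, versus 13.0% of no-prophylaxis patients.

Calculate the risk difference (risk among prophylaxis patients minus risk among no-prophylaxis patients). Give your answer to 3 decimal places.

risk difference = 0.0630 − 0.1300 = -0.067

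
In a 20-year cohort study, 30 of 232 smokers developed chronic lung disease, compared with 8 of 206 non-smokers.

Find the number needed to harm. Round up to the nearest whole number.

risk, smokers = 30/232 = 0.129310
risk, non-smokers = 8/206 = 0.038835
absolute risk difference = 0.090475
1 / 0.090475 = 11.053 → round up → 12

12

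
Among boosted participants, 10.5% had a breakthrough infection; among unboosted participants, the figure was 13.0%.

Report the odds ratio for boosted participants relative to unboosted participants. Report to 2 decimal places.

0.79

odds, boosted participants = 0.1050/0.8950 = 0.1173
odds, unboosted participants = 0.1300/0.8700 = 0.1494
OR = 0.1173 / 0.1494 = 0.79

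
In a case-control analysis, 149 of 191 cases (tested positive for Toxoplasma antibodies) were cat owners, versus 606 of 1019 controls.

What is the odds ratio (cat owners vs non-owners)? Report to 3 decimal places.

OR = (149 × 413) / (606 × 42) = 61537/25452 ≈ 2.418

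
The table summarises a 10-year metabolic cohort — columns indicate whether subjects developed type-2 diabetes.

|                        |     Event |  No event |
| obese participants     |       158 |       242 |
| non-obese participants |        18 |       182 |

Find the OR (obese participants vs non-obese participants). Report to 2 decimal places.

OR = (158 × 182) / (242 × 18) = 28756/4356 ≈ 6.60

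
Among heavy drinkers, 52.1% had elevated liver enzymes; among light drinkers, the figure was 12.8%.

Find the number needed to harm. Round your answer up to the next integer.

absolute risk difference = 0.393000
1 / 0.393000 = 2.545 → round up → 3

3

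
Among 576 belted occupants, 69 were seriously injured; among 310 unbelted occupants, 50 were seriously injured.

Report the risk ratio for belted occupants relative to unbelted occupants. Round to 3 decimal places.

RR ≈ 0.743

risk, belted occupants = 69/576 = 0.1198
risk, unbelted occupants = 50/310 = 0.1613
RR = 0.1198 / 0.1613 = 0.743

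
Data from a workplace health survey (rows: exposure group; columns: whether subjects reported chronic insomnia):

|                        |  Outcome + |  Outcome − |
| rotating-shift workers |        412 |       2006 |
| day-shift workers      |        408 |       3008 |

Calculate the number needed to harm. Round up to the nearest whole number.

risk, rotating-shift workers = 412/2418 = 0.170389
risk, day-shift workers = 408/3416 = 0.119438
absolute risk difference = 0.050951
1 / 0.050951 = 19.627 → round up → 20

NNH = 20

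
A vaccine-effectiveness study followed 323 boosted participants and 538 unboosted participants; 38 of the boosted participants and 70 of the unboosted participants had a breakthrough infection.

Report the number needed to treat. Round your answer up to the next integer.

81

risk, boosted participants = 38/323 = 0.117647
risk, unboosted participants = 70/538 = 0.130112
absolute risk difference = 0.012464
1 / 0.012464 = 80.231 → round up → 81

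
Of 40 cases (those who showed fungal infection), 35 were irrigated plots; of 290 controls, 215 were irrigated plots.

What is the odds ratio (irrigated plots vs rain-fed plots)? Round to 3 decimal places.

OR = (35 × 75) / (215 × 5) = 2625/1075 ≈ 2.442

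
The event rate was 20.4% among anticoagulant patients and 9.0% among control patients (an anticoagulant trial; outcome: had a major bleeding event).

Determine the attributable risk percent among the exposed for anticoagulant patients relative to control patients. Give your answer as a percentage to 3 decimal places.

AR% = (0.2040 − 0.0900) / 0.2040 = 0.5588 → 55.882%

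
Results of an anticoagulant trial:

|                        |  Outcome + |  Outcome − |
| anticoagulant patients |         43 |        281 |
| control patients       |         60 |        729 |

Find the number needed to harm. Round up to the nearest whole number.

18

risk, anticoagulant patients = 43/324 = 0.132716
risk, control patients = 60/789 = 0.076046
absolute risk difference = 0.056670
1 / 0.056670 = 17.646 → round up → 18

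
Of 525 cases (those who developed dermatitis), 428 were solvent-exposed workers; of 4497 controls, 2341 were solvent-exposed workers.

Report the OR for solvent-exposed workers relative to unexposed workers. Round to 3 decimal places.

odds, solvent-exposed workers = 428/2341 = 0.18283
odds, unexposed workers = 97/2156 = 0.04499
OR = 0.18283 / 0.04499 = 4.064

4.064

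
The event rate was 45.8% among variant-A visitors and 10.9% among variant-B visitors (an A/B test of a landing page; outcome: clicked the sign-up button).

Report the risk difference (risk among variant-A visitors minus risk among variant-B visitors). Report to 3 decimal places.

risk difference = 0.4580 − 0.1090 = 0.349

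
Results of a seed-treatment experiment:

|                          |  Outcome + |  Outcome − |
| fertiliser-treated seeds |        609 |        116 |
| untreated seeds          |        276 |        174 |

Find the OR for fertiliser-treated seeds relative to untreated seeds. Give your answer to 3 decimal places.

OR = (609 × 174) / (116 × 276) = 105966/32016 ≈ 3.310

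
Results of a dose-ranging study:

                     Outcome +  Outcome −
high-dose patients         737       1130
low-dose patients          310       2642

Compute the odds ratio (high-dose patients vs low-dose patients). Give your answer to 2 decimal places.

OR = (737 × 2642) / (1130 × 310) = 1947154/350300 ≈ 5.56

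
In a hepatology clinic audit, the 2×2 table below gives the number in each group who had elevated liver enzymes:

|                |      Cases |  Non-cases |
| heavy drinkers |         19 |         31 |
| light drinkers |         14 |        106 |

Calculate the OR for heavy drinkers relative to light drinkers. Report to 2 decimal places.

OR = (19 × 106) / (31 × 14) = 2014/434 ≈ 4.64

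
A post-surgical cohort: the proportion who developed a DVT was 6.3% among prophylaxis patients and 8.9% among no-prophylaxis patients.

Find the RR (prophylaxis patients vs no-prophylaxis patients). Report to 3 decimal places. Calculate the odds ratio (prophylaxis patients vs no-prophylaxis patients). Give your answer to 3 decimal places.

RR = 0.0630 / 0.0890 = 0.708
odds, prophylaxis patients = 0.0630/0.9370 = 0.0672
odds, no-prophylaxis patients = 0.0890/0.9110 = 0.0977
OR = 0.0672 / 0.0977 = 0.688

RR = 0.708; OR = 0.688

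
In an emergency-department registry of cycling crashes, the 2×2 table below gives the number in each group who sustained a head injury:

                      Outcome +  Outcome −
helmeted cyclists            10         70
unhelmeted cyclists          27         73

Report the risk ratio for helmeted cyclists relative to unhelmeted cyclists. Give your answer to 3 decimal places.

risk, helmeted cyclists = 10/80 = 0.1250
risk, unhelmeted cyclists = 27/100 = 0.2700
RR = 0.1250 / 0.2700 = 0.463

0.463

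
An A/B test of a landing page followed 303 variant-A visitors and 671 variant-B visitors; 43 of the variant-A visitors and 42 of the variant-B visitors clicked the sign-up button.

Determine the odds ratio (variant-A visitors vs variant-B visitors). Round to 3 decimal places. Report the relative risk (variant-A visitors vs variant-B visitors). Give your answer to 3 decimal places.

OR = 2.477; RR = 2.267

OR = (43 × 629) / (260 × 42) = 27047/10920 ≈ 2.477
risk, variant-A visitors = 43/303 = 0.1419
risk, variant-B visitors = 42/671 = 0.0626
RR = 0.1419 / 0.0626 = 2.267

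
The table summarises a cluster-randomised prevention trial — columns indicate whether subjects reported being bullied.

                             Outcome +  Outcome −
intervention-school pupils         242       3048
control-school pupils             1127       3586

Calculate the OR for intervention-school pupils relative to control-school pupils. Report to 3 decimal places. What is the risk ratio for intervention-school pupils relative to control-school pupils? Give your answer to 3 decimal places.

OR = (242 × 3586) / (3048 × 1127) = 867812/3435096 ≈ 0.253
risk, intervention-school pupils = 242/3290 = 0.0736
risk, control-school pupils = 1127/4713 = 0.2391
RR = 0.0736 / 0.2391 = 0.308

OR = 0.253; RR = 0.308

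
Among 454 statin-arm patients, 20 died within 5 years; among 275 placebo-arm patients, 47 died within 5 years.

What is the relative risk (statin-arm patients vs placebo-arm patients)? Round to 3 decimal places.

risk, statin-arm patients = 20/454 = 0.04405
risk, placebo-arm patients = 47/275 = 0.17091
RR = 0.04405 / 0.17091 = 0.258

RR: 0.258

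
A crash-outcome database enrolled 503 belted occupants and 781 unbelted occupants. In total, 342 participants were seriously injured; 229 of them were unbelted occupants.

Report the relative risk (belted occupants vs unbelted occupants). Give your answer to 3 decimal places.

RR = 0.766

belted occupants with the outcome: 342 − 229 = 113
belted occupants without the outcome: 503 − 113 = 390
unbelted occupants without the outcome: 781 − 229 = 552
risk, belted occupants = 113/503 = 0.2247
risk, unbelted occupants = 229/781 = 0.2932
RR = 0.2247 / 0.2932 = 0.766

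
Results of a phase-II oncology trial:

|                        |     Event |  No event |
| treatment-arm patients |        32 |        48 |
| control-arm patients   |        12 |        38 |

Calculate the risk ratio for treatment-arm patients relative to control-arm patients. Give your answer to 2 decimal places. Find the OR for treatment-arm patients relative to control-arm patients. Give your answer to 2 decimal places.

risk, treatment-arm patients = 32/80 = 0.4000
risk, control-arm patients = 12/50 = 0.2400
RR = 0.4000 / 0.2400 = 1.67
OR = (32 × 38) / (48 × 12) = 1216/576 ≈ 2.11

RR = 1.67; OR = 2.11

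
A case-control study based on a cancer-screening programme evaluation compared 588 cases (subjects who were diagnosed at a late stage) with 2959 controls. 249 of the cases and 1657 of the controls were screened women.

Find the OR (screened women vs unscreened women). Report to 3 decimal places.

OR: 0.577

odds, screened women = 249/1657 = 0.1503
odds, unscreened women = 339/1302 = 0.2604
OR = 0.1503 / 0.2604 = 0.577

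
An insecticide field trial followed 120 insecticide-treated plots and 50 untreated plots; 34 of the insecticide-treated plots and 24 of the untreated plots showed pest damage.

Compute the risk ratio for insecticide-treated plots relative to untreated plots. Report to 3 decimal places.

RR ≈ 0.590

risk, insecticide-treated plots = 34/120 = 0.2833
risk, untreated plots = 24/50 = 0.4800
RR = 0.2833 / 0.4800 = 0.590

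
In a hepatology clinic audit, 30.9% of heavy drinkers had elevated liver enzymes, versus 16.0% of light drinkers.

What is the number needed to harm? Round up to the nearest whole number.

7

absolute risk difference = 0.149000
1 / 0.149000 = 6.711 → round up → 7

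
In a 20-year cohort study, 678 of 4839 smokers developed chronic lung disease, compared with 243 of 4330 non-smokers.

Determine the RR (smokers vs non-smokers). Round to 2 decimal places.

2.50

risk, smokers = 678/4839 = 0.1401
risk, non-smokers = 243/4330 = 0.0561
RR = 0.1401 / 0.0561 = 2.50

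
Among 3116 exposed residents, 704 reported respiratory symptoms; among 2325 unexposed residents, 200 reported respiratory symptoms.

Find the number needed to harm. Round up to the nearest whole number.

NNH = 8

risk, exposed residents = 704/3116 = 0.225931
risk, unexposed residents = 200/2325 = 0.086022
absolute risk difference = 0.139909
1 / 0.139909 = 7.148 → round up → 8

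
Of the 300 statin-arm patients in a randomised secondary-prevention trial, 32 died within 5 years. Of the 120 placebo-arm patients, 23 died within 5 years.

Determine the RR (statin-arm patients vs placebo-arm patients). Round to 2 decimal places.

risk, statin-arm patients = 32/300 = 0.1067
risk, placebo-arm patients = 23/120 = 0.1917
RR = 0.1067 / 0.1917 = 0.56

0.56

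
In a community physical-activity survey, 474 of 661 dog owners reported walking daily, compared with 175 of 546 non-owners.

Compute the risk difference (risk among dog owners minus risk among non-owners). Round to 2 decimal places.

RD: 0.40

risk, dog owners = 474/661 = 0.7171
risk, non-owners = 175/546 = 0.3205
risk difference = 0.7171 − 0.3205 = 0.40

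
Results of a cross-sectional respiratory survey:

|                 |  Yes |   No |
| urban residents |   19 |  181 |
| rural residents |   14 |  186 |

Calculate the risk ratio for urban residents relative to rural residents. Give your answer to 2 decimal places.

RR = 1.36

risk, urban residents = 19/200 = 0.0950
risk, rural residents = 14/200 = 0.0700
RR = 0.0950 / 0.0700 = 1.36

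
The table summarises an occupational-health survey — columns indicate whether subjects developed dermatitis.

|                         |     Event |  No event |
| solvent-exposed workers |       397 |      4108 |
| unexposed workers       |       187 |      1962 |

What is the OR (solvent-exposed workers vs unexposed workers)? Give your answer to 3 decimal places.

OR = (397 × 1962) / (4108 × 187) = 778914/768196 ≈ 1.014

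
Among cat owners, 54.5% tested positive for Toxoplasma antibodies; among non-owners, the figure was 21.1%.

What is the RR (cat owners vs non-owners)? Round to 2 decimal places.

RR = 0.5450 / 0.2110 = 2.58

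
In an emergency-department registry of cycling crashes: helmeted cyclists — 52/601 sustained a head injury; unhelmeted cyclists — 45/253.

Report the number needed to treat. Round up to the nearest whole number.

risk, helmeted cyclists = 52/601 = 0.086522
risk, unhelmeted cyclists = 45/253 = 0.177866
absolute risk difference = 0.091343
1 / 0.091343 = 10.948 → round up → 11

11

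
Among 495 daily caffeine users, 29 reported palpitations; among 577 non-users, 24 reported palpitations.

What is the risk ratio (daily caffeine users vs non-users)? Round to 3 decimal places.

risk, daily caffeine users = 29/495 = 0.05859
risk, non-users = 24/577 = 0.04159
RR = 0.05859 / 0.04159 = 1.409

1.409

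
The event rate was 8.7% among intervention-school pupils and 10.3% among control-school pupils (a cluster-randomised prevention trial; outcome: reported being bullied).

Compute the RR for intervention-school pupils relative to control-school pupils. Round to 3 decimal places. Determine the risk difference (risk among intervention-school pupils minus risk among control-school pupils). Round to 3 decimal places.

RR = 0.0870 / 0.1030 = 0.845
risk difference = 0.0870 − 0.1030 = -0.016

RR = 0.845; RD = -0.016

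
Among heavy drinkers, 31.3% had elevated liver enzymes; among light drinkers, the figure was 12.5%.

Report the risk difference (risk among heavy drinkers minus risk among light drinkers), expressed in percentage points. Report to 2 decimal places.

18.80

risk difference = 0.3130 − 0.1250 = 0.1880 → 18.80 percentage points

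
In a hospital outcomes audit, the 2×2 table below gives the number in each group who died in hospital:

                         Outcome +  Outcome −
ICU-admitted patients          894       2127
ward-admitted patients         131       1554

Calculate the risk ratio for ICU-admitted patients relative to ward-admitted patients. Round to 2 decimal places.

risk, ICU-admitted patients = 894/3021 = 0.2959
risk, ward-admitted patients = 131/1685 = 0.0777
RR = 0.2959 / 0.0777 = 3.81

RR: 3.81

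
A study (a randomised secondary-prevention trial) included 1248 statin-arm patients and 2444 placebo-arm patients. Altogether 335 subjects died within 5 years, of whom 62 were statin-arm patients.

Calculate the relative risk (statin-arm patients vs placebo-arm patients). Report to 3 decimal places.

0.445

statin-arm patients without the outcome: 1248 − 62 = 1186
placebo-arm patients with the outcome: 335 − 62 = 273
placebo-arm patients without the outcome: 2444 − 273 = 2171
risk, statin-arm patients = 62/1248 = 0.04968
risk, placebo-arm patients = 273/2444 = 0.11170
RR = 0.04968 / 0.11170 = 0.445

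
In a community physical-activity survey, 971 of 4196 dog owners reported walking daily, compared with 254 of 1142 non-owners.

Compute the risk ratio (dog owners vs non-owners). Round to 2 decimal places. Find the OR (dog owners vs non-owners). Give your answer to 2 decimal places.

RR = 1.04; OR = 1.05

risk, dog owners = 971/4196 = 0.2314
risk, non-owners = 254/1142 = 0.2224
RR = 0.2314 / 0.2224 = 1.04
odds, dog owners = 971/3225 = 0.3011
odds, non-owners = 254/888 = 0.2860
OR = 0.3011 / 0.2860 = 1.05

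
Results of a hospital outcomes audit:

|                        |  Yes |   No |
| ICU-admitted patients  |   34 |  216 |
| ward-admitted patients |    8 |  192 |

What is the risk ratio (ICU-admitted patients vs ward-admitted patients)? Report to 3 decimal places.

3.400

risk, ICU-admitted patients = 34/250 = 0.13600
risk, ward-admitted patients = 8/200 = 0.04000
RR = 0.13600 / 0.04000 = 3.400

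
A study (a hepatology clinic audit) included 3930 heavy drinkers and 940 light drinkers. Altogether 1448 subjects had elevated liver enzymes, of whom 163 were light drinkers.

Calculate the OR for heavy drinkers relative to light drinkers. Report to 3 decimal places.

OR = 2.316

heavy drinkers with the outcome: 1448 − 163 = 1285
heavy drinkers without the outcome: 3930 − 1285 = 2645
light drinkers without the outcome: 940 − 163 = 777
OR = (1285 × 777) / (2645 × 163) = 998445/431135 ≈ 2.316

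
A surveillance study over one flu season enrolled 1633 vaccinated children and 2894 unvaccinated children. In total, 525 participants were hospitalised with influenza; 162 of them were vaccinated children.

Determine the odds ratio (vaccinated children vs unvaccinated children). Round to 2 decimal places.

OR = 0.77

vaccinated children without the outcome: 1633 − 162 = 1471
unvaccinated children with the outcome: 525 − 162 = 363
unvaccinated children without the outcome: 2894 − 363 = 2531
odds, vaccinated children = 162/1471 = 0.1101
odds, unvaccinated children = 363/2531 = 0.1434
OR = 0.1101 / 0.1434 = 0.77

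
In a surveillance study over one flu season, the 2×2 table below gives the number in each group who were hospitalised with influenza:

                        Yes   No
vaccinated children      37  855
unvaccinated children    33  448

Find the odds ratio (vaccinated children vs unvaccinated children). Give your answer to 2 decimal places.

OR = (37 × 448) / (855 × 33) = 16576/28215 ≈ 0.59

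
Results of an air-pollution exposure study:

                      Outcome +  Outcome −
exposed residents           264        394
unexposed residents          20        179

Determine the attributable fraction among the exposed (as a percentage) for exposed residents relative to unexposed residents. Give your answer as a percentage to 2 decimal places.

risk, exposed residents = 264/658 = 0.4012
risk, unexposed residents = 20/199 = 0.1005
AR% = (0.4012 − 0.1005) / 0.4012 = 0.7495 → 74.95%

AR% = 74.95%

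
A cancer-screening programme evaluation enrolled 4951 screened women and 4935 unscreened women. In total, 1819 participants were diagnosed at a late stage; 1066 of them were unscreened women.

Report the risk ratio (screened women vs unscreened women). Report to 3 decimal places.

screened women with the outcome: 1819 − 1066 = 753
screened women without the outcome: 4951 − 753 = 4198
unscreened women without the outcome: 4935 − 1066 = 3869
risk, screened women = 753/4951 = 0.1521
risk, unscreened women = 1066/4935 = 0.2160
RR = 0.1521 / 0.2160 = 0.704

RR: 0.704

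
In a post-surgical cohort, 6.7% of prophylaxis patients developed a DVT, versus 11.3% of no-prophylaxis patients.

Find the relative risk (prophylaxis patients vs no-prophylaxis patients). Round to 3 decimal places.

RR = 0.0670 / 0.1130 = 0.593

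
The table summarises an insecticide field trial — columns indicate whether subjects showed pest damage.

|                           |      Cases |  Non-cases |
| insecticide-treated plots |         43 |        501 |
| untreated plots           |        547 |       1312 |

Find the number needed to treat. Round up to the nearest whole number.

risk, insecticide-treated plots = 43/544 = 0.079044
risk, untreated plots = 547/1859 = 0.294244
absolute risk difference = 0.215200
1 / 0.215200 = 4.647 → round up → 5

NNT: 5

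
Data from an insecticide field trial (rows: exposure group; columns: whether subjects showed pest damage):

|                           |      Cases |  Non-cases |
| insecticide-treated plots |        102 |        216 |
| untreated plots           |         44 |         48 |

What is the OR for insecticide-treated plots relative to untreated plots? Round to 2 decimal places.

OR: 0.52

odds, insecticide-treated plots = 102/216 = 0.4722
odds, untreated plots = 44/48 = 0.9167
OR = 0.4722 / 0.9167 = 0.52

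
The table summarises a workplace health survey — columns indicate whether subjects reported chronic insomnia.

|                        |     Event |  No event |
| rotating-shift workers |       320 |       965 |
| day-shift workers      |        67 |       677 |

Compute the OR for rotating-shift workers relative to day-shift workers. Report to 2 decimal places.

OR = (320 × 677) / (965 × 67) = 216640/64655 ≈ 3.35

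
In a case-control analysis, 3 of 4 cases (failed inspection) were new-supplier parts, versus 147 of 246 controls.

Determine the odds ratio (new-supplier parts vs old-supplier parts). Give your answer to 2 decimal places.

2.02

odds, new-supplier parts = 3/147 = 0.02041
odds, old-supplier parts = 1/99 = 0.01010
OR = 0.02041 / 0.01010 = 2.02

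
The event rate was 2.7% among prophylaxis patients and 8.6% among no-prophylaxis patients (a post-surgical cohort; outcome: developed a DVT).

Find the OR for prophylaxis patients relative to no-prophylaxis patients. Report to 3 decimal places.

OR: 0.295

odds, prophylaxis patients = 0.02700/0.97300 = 0.02775
odds, no-prophylaxis patients = 0.08600/0.91400 = 0.09409
OR = 0.02775 / 0.09409 = 0.295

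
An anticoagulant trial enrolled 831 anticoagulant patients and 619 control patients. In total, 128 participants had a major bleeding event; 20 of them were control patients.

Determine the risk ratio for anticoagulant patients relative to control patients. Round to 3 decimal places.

4.022

anticoagulant patients with the outcome: 128 − 20 = 108
anticoagulant patients without the outcome: 831 − 108 = 723
control patients without the outcome: 619 − 20 = 599
risk, anticoagulant patients = 108/831 = 0.12996
risk, control patients = 20/619 = 0.03231
RR = 0.12996 / 0.03231 = 4.022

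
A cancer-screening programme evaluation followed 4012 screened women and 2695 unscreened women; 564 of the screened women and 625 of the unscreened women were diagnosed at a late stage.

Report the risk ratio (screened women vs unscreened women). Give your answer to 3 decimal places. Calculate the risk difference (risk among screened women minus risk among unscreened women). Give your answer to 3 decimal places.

RR = 0.606; RD = -0.091

risk, screened women = 564/4012 = 0.1406
risk, unscreened women = 625/2695 = 0.2319
RR = 0.1406 / 0.2319 = 0.606
risk difference = 0.1406 − 0.2319 = -0.091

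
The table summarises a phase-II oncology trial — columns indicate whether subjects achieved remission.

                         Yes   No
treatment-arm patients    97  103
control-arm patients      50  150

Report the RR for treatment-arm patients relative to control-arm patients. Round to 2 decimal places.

1.94

risk, treatment-arm patients = 97/200 = 0.4850
risk, control-arm patients = 50/200 = 0.2500
RR = 0.4850 / 0.2500 = 1.94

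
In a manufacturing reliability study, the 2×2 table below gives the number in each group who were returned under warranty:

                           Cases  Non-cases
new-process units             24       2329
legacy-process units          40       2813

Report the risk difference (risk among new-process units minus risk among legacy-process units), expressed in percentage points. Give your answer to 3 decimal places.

-0.382

risk, new-process units = 24/2353 = 0.01020
risk, legacy-process units = 40/2853 = 0.01402
risk difference = 0.01020 − 0.01402 = -0.00382 → -0.382 percentage points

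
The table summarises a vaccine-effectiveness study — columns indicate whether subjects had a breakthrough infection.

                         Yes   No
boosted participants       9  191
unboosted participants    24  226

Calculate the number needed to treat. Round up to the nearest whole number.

20

risk, boosted participants = 9/200 = 0.045000
risk, unboosted participants = 24/250 = 0.096000
absolute risk difference = 0.051000
1 / 0.051000 = 19.608 → round up → 20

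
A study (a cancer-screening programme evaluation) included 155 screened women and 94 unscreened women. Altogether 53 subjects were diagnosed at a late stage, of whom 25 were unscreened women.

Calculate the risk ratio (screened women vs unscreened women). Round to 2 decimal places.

RR: 0.68

screened women with the outcome: 53 − 25 = 28
screened women without the outcome: 155 − 28 = 127
unscreened women without the outcome: 94 − 25 = 69
risk, screened women = 28/155 = 0.1806
risk, unscreened women = 25/94 = 0.2660
RR = 0.1806 / 0.2660 = 0.68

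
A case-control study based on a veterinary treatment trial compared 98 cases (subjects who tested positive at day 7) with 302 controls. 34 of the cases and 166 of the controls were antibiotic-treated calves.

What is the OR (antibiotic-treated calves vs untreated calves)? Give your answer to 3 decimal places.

0.435

odds, antibiotic-treated calves = 34/166 = 0.2048
odds, untreated calves = 64/136 = 0.4706
OR = 0.2048 / 0.4706 = 0.435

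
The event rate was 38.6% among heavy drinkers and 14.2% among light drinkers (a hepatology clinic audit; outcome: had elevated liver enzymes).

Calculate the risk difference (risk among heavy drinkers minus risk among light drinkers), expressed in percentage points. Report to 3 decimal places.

RD ≈ 24.400

risk difference = 0.3860 − 0.1420 = 0.2440 → 24.400 percentage points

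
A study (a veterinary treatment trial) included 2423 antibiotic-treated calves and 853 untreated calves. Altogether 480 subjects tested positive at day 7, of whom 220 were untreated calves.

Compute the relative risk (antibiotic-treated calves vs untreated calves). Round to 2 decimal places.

0.42

antibiotic-treated calves with the outcome: 480 − 220 = 260
antibiotic-treated calves without the outcome: 2423 − 260 = 2163
untreated calves without the outcome: 853 − 220 = 633
risk, antibiotic-treated calves = 260/2423 = 0.1073
risk, untreated calves = 220/853 = 0.2579
RR = 0.1073 / 0.2579 = 0.42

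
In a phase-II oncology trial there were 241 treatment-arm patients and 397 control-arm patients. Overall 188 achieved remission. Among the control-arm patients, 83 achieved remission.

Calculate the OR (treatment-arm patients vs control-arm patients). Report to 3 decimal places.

2.921

treatment-arm patients with the outcome: 188 − 83 = 105
treatment-arm patients without the outcome: 241 − 105 = 136
control-arm patients without the outcome: 397 − 83 = 314
odds, treatment-arm patients = 105/136 = 0.7721
odds, control-arm patients = 83/314 = 0.2643
OR = 0.7721 / 0.2643 = 2.921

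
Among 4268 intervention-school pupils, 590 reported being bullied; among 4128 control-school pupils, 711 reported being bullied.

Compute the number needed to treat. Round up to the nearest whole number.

risk, intervention-school pupils = 590/4268 = 0.138238
risk, control-school pupils = 711/4128 = 0.172238
absolute risk difference = 0.034000
1 / 0.034000 = 29.412 → round up → 30

NNT = 30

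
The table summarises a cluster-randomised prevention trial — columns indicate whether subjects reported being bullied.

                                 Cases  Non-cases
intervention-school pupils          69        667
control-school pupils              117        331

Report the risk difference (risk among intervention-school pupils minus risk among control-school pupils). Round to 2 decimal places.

RD ≈ -0.17

risk, intervention-school pupils = 69/736 = 0.0938
risk, control-school pupils = 117/448 = 0.2612
risk difference = 0.0938 − 0.2612 = -0.17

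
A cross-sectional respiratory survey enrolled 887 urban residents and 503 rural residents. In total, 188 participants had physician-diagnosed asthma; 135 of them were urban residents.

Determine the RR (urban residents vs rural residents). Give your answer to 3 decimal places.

urban residents without the outcome: 887 − 135 = 752
rural residents with the outcome: 188 − 135 = 53
rural residents without the outcome: 503 − 53 = 450
risk, urban residents = 135/887 = 0.1522
risk, rural residents = 53/503 = 0.1054
RR = 0.1522 / 0.1054 = 1.444

RR = 1.444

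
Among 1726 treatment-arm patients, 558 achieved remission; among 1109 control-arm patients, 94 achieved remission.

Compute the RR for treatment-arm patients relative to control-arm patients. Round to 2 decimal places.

3.81

risk, treatment-arm patients = 558/1726 = 0.3233
risk, control-arm patients = 94/1109 = 0.0848
RR = 0.3233 / 0.0848 = 3.81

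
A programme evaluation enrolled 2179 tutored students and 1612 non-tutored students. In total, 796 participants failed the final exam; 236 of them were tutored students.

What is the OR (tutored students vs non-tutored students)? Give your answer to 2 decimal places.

tutored students without the outcome: 2179 − 236 = 1943
non-tutored students with the outcome: 796 − 236 = 560
non-tutored students without the outcome: 1612 − 560 = 1052
odds, tutored students = 236/1943 = 0.1215
odds, non-tutored students = 560/1052 = 0.5323
OR = 0.1215 / 0.5323 = 0.23

0.23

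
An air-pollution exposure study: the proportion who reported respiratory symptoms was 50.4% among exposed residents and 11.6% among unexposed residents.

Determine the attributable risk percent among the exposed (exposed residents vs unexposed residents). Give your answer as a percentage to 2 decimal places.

AR% = (0.5040 − 0.1160) / 0.5040 = 0.7698 → 76.98%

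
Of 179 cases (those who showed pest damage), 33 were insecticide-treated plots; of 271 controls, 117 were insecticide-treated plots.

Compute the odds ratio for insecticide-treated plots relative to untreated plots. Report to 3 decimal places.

OR = (33 × 154) / (117 × 146) = 5082/17082 ≈ 0.298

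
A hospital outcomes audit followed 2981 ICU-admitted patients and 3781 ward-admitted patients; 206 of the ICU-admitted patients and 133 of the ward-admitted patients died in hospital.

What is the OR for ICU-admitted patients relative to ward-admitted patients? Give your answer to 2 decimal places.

odds, ICU-admitted patients = 206/2775 = 0.07423
odds, ward-admitted patients = 133/3648 = 0.03646
OR = 0.07423 / 0.03646 = 2.04

OR = 2.04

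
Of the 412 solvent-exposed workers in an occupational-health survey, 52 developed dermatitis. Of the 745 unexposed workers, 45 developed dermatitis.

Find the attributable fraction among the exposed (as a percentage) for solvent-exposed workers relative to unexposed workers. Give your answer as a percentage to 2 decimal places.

risk, solvent-exposed workers = 52/412 = 0.1262
risk, unexposed workers = 45/745 = 0.0604
AR% = (0.1262 − 0.0604) / 0.1262 = 0.5214 → 52.14%

AR% = 52.14%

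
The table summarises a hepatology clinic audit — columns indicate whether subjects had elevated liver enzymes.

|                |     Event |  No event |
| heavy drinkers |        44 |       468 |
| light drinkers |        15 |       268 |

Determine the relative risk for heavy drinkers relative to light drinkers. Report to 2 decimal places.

risk, heavy drinkers = 44/512 = 0.0859
risk, light drinkers = 15/283 = 0.0530
RR = 0.0859 / 0.0530 = 1.62

RR = 1.62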